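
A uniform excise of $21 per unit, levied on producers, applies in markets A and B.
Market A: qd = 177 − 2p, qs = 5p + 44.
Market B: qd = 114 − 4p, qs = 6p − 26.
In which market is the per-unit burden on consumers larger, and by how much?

Market A: pre-tax p* = $19, q* = 139; post-tax q = 109; per-unit burden on consumers = $15.
Market B: pre-tax p* = $14, q* = 58; post-tax q = 7.6; per-unit burden on consumers = $12.6.
Difference: $15 vs $12.6 → market A is larger by $2.4.

Market A, by $2.4.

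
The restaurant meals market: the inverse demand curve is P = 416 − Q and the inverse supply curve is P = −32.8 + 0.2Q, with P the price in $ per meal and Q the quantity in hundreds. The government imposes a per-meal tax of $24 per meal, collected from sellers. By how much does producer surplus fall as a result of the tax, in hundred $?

Producer surplus falls by $1456 hundred.

Rewrite in direct form: Qd = 416 − P and Qs = 5P + 164.
Without the tax, 416 − P = 5P + 164 gives 6P = 252, so P* = $42 and Q* = 374.
With the tax collected from sellers, supply shifts: Qs = 5(P − 24) + 164.
Solving gives Q = 354 with buyers paying $62 and sellers receiving $38 (the $24 wedge).
ΔPS is the trapezoid between Q = 354 and Q = 374 of height $4: ½ · (374 + 354) · 4 = $1456.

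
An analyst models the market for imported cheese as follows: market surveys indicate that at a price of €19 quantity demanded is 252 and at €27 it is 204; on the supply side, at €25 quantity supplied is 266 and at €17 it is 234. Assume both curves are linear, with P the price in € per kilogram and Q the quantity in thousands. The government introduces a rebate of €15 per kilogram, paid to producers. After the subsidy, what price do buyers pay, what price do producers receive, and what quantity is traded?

Buyers pay €14; producers receive €29; quantity = 282.

Demand slope: (204 − 252)/(27 − 19) = -6, so Qd = 366 − 6P.
Supply slope: (234 − 266)/(17 − 25) = 4, so Qs = 4P + 166.
Without the subsidy, 366 − 6P = 4P + 166 gives 10P = 200, so P* = €20 and Q* = 246.
With a per-unit subsidy paid to producers, each receives P + 15 per unit sold, so supply becomes Qs = 4(P + 15) + 166.
New equilibrium: buyers pay €14, producers receive €29, Q = 282. (Wedge: Pb − Ps = −15.)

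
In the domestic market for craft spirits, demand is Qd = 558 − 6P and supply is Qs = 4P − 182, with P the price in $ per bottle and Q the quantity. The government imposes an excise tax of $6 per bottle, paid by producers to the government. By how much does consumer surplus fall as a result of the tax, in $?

Before the tax: set 558 − 6P = 4P − 182 → P* = $74, Q* = 114.
With the tax collected from producers, supply shifts: Qs = 4(P − 6) − 182.
New equilibrium: consumers pay $76.4, producers receive $70.4, Q = 99.6. (Wedge: Pb − Ps = 6.)
ΔCS is the trapezoid between Q = 99.6 and Q = 114 of height $2.4: ½ · (114 + 99.6) · 2.4 = $256.32.

Consumer surplus falls by $256.32.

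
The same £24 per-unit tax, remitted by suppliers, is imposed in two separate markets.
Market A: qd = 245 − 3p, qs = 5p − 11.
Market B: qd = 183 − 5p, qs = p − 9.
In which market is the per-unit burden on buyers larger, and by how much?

Market A: pre-tax p* = £32, q* = 149; post-tax q = 104; per-unit burden on buyers = £15.
Market B: pre-tax p* = £32, q* = 23; post-tax q = 3; per-unit burden on buyers = £4.
Difference: £15 vs £4 → market A is larger by £11.

Market A, by £11.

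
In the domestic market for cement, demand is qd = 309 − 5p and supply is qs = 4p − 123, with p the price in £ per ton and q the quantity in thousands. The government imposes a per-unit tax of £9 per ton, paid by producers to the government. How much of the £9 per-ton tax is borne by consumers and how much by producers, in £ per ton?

Without the tax, 309 − 5p = 4p − 123 gives 9p = 432, so p* = £48 and q* = 69.
With the tax collected from producers, supply shifts: qs = 4(p − 9) − 123.
Solving gives q = 49 with consumers paying £52 and producers receiving £43 (the £9 wedge).
Burden on consumers: £4; on producers: £5. (They sum to £9.)

Consumers bear £4 per ton; producers bear £5 per ton.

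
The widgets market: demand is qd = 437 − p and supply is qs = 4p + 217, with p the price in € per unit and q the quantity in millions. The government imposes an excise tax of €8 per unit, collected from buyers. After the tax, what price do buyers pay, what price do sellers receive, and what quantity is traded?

Buyers pay €50.4; sellers receive €42.4; quantity = 386.6.

Before the tax: set 437 − p = 4p + 217 → p* = €44, q* = 393.
With the tax collected from buyers, demand (in seller-price terms) shifts: qd = 437 − (p + 8).
New equilibrium: buyers pay €50.4, sellers receive €42.4, q = 386.6. (Wedge: pb − ps = 8.)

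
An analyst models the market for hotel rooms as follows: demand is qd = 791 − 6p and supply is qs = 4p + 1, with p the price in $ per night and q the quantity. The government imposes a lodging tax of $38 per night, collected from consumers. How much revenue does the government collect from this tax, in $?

Without the tax, 791 − 6p = 4p + 1 gives 10p = 790, so p* = $79 and q* = 317.
With the tax collected from consumers, demand (in seller-price terms) shifts: qd = 791 − 6(p + 38).
New equilibrium: consumers pay $94.2, suppliers receive $56.2, q = 225.8. (Wedge: pb − ps = 38.)
Revenue = t · Q = 38 · 225.8 = $8580.4.

Tax revenue = $8580.4.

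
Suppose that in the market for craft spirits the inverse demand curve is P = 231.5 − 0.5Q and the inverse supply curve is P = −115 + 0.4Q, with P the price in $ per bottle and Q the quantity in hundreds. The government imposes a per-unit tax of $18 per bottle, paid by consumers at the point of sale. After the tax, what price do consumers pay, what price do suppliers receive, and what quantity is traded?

Inverting to Q(P) form: Qd = 463 − 2P; Qs = 2.5P + 287.5.
Without the tax, 463 − 2P = 2.5P + 287.5 gives 4.5P = 175.5, so P* = $39 and Q* = 385.
With the tax collected from consumers, demand (in seller-price terms) shifts: Qd = 463 − 2(P + 18).
New equilibrium: consumers pay $49, suppliers receive $31, Q = 365. (Wedge: Pb − Ps = 18.)

Consumers pay $49; suppliers receive $31; quantity = 365.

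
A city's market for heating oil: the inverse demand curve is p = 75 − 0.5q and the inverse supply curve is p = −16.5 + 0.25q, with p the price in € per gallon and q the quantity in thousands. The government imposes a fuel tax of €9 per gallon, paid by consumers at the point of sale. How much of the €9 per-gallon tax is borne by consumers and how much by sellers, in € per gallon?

Consumers bear €6 per gallon; sellers bear €3 per gallon.

Inverting to q(p) form: qd = 150 − 2p; qs = 4p + 66.
Without the tax, 150 − 2p = 4p + 66 gives 6p = 84, so p* = €14 and q* = 122.
With the tax collected from consumers, demand (in seller-price terms) shifts: qd = 150 − 2(p + 9).
New equilibrium: consumers pay €20, sellers receive €11, q = 110. (Wedge: pb − ps = 9.)
Burden on consumers: €6; on sellers: €3. (They sum to €9.)
The less price-elastic side of the market bears the larger share of a per-unit tax.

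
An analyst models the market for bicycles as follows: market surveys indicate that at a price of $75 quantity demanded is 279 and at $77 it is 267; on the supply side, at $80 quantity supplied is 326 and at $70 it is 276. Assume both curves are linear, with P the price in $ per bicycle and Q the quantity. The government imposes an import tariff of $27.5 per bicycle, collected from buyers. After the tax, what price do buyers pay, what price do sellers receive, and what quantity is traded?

Buyers pay $85.5; sellers receive $58; quantity = 216.

Demand slope: (267 − 279)/(77 − 75) = -6, so Qd = 729 − 6P.
Supply slope: (276 − 326)/(70 − 80) = 5, so Qs = 5P − 74.
Without the tax, 729 − 6P = 5P − 74 gives 11P = 803, so P* = $73 and Q* = 291.
With the tax collected from buyers, demand (in seller-price terms) shifts: Qd = 729 − 6(P + 27.5).
New equilibrium: buyers pay $85.5, sellers receive $58, Q = 216. (Wedge: Pb − Ps = 27.5.)
The less price-elastic side of the market bears the larger share of a per-unit tax.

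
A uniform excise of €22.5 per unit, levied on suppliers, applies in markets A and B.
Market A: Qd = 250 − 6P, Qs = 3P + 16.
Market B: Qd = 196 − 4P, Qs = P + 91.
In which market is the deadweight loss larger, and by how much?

Market A, by €303.75.

Market A: pre-tax P* = €26, Q* = 94; post-tax Q = 49; deadweight loss = €506.25.
Market B: pre-tax P* = €21, Q* = 112; post-tax Q = 94; deadweight loss = €202.5.
Difference: €506.25 vs €202.5 → market A is larger by €303.75.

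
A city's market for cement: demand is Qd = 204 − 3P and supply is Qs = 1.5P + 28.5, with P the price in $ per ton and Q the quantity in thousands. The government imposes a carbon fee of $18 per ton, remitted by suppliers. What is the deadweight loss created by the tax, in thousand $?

Deadweight loss = $162 thousand.

Without the tax, 204 − 3P = 1.5P + 28.5 gives 4.5P = 175.5, so P* = $39 and Q* = 87.
With the tax collected from suppliers, supply shifts: Qs = 1.5(P − 18) + 28.5.
Solving gives Q = 69 with consumers paying $45 and suppliers receiving $27 (the $18 wedge).
Quantity falls by |ΔQ| = |87 − 69| = 18.
DWL = ½ · t · |ΔQ| = ½ · 18 · 18 = $162.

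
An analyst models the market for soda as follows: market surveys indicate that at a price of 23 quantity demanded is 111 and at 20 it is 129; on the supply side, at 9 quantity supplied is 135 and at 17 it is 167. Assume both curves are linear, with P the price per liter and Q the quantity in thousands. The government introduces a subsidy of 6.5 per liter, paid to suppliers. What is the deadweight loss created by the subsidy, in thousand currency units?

Demand slope: (129 − 111)/(20 − 23) = -6, so Qd = 249 − 6P.
Supply slope: (167 − 135)/(17 − 9) = 4, so Qs = 4P + 99.
Without the subsidy, 249 − 6P = 4P + 99 gives 10P = 150, so P* = 15 and Q* = 159.
With a per-unit subsidy paid to suppliers, each receives P + 6.5 per unit sold, so supply becomes Qs = 4(P + 6.5) + 99.
New equilibrium: buyers pay 12.4, suppliers receive 18.9, Q = 174.6. (Wedge: Pb − Ps = −6.5.)
Quantity rises by |ΔQ| = |159 − 174.6| = 15.6.
DWL = ½ · t · |ΔQ| = ½ · 6.5 · 15.6 = 50.7.

Deadweight loss = 50.7 thousand.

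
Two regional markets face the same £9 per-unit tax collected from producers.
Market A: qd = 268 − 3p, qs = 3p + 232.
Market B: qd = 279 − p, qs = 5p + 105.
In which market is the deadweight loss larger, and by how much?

Market A: pre-tax p* = £6, q* = 250; post-tax q = 236.5; deadweight loss = £60.75.
Market B: pre-tax p* = £29, q* = 250; post-tax q = 242.5; deadweight loss = £33.75.
Difference: £60.75 vs £33.75 → market A is larger by £27.

Market A, by £27.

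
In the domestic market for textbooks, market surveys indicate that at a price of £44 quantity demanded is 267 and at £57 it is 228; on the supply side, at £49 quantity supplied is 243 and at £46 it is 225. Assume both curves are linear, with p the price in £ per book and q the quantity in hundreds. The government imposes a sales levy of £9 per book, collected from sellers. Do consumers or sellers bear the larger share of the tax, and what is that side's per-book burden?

Demand slope: (228 − 267)/(57 − 44) = -3, so qd = 399 − 3p.
Supply slope: (225 − 243)/(46 − 49) = 6, so qs = 6p − 51.
Without the tax, 399 − 3p = 6p − 51 gives 9p = 450, so p* = £50 and q* = 249.
With the tax collected from sellers, supply shifts: qs = 6(p − 9) − 51.
New equilibrium: consumers pay £56, sellers receive £47, q = 231. (Wedge: pb − ps = 9.)
Per-book burden: consumers £6, sellers £3.
Consumers take the larger share because demand is less price-elastic here (demand slope 3 vs supply slope 6).
The less price-elastic side of the market bears the larger share of a per-unit tax.

Consumers bear the larger share: £6 per book.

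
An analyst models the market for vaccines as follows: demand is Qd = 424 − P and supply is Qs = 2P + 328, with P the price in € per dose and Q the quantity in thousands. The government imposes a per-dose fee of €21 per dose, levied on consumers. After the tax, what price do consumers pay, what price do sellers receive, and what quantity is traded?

Without the tax, 424 − P = 2P + 328 gives 3P = 96, so P* = €32 and Q* = 392.
With the tax collected from consumers, demand (in seller-price terms) shifts: Qd = 424 − (P + 21).
Solving gives Q = 378 with consumers paying €46 and sellers receiving €25 (the €21 wedge).

Consumers pay €46; sellers receive €25; quantity = 378.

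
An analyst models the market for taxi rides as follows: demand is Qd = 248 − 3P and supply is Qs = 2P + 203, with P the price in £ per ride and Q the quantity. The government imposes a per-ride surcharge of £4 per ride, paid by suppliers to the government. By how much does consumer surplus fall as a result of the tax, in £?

Before the tax: set 248 − 3P = 2P + 203 → P* = £9, Q* = 221.
With the tax collected from suppliers, supply shifts: Qs = 2(P − 4) + 203.
New equilibrium: consumers pay £10.6, suppliers receive £6.6, Q = 216.2. (Wedge: Pb − Ps = 4.)
ΔCS is the trapezoid between Q = 216.2 and Q = 221 of height £1.6: ½ · (221 + 216.2) · 1.6 = £349.76.

Consumer surplus falls by £349.76.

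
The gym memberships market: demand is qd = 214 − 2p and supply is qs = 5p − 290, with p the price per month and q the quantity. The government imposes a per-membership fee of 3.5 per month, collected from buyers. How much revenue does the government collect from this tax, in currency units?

Tax revenue = 227.5.

Without the tax, 214 − 2p = 5p − 290 gives 7p = 504, so p* = 72 and q* = 70.
With the tax collected from buyers, demand (in seller-price terms) shifts: qd = 214 − 2(p + 3.5).
New equilibrium: buyers pay 74.5, suppliers receive 71, q = 65. (Wedge: pb − ps = 3.5.)
Revenue = t · Q = 3.5 · 65 = 227.5.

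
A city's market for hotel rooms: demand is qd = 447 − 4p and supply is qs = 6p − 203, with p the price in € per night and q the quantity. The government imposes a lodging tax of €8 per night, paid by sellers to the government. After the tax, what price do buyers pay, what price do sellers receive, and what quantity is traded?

Buyers pay €69.8; sellers receive €61.8; quantity = 167.8.

Without the tax, 447 − 4p = 6p − 203 gives 10p = 650, so p* = €65 and q* = 187.
With the tax collected from sellers, supply shifts: qs = 6(p − 8) − 203.
Solving gives q = 167.8 with buyers paying €69.8 and sellers receiving €61.8 (the €8 wedge).
The less price-elastic side of the market bears the larger share of a per-unit tax.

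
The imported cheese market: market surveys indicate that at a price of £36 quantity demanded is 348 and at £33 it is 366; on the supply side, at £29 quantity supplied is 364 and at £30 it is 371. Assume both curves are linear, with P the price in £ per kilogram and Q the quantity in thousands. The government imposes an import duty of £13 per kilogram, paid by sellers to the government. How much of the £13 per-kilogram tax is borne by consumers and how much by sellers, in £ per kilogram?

Consumers bear £7 per kilogram; sellers bear £6 per kilogram.

Demand slope: (366 − 348)/(33 − 36) = -6, so Qd = 564 − 6P.
Supply slope: (371 − 364)/(30 − 29) = 7, so Qs = 7P + 161.
Without the tax, 564 − 6P = 7P + 161 gives 13P = 403, so P* = £31 and Q* = 378.
With the tax collected from sellers, supply shifts: Qs = 7(P − 13) + 161.
New equilibrium: consumers pay £38, sellers receive £25, Q = 336. (Wedge: Pb − Ps = 13.)
Burden on consumers: £7; on sellers: £6. (They sum to £13.)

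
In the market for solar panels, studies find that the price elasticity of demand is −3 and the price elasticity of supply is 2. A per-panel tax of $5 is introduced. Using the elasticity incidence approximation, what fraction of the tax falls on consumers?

Incidence ratio: consumers' share ≈ εs / (εs + |εd|) = 2 / (2 + 3) = 0.4.
Supply is the less elastic side, so consumers bear the smaller share.

Consumers' share ≈ 0.4.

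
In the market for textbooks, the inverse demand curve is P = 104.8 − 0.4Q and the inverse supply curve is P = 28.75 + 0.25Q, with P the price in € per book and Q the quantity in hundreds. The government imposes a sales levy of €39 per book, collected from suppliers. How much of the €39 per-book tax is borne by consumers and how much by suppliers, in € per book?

Consumers bear €24 per book; suppliers bear €15 per book.

Rewrite in direct form: Qd = 262 − 2.5P and Qs = 4P − 115.
Without the tax, 262 − 2.5P = 4P − 115 gives 6.5P = 377, so P* = €58 and Q* = 117.
With the tax collected from suppliers, supply shifts: Qs = 4(P − 39) − 115.
Solving gives Q = 57 with consumers paying €82 and suppliers receiving €43 (the €39 wedge).
Burden on consumers: €24; on suppliers: €15. (They sum to €39.)
The less price-elastic side of the market bears the larger share of a per-unit tax.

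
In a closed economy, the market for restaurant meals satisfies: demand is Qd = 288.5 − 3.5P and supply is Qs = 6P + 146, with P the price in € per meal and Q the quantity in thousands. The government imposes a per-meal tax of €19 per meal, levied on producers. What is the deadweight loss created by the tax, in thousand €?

Without the tax, 288.5 − 3.5P = 6P + 146 gives 9.5P = 142.5, so P* = €15 and Q* = 236.
With the tax collected from producers, supply shifts: Qs = 6(P − 19) + 146.
Solving gives Q = 194 with buyers paying €27 and producers receiving €8 (the €19 wedge).
Quantity falls by |ΔQ| = |236 − 194| = 42.
DWL = ½ · t · |ΔQ| = ½ · 19 · 42 = €399.

Deadweight loss = €399 thousand.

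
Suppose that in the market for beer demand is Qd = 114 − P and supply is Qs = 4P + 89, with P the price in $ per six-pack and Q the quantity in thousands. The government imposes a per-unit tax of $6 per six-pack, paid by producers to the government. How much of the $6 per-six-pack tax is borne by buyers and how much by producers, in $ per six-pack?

Before the tax: set 114 − P = 4P + 89 → P* = $5, Q* = 109.
With the tax collected from producers, supply shifts: Qs = 4(P − 6) + 89.
New equilibrium: buyers pay $9.8, producers receive $3.8, Q = 104.2. (Wedge: Pb − Ps = 6.)
Burden on buyers: $4.8; on producers: $1.2. (They sum to $6.)

Buyers bear $4.8 per six-pack; producers bear $1.2 per six-pack.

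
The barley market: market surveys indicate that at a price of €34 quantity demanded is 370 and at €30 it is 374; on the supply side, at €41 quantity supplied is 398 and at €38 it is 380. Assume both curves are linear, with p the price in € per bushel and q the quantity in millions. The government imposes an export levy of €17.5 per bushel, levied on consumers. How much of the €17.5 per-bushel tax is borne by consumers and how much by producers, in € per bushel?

Consumers bear €15 per bushel; producers bear €2.5 per bushel.

Demand slope: (374 − 370)/(30 − 34) = -1, so qd = 404 − p.
Supply slope: (380 − 398)/(38 − 41) = 6, so qs = 6p + 152.
Without the tax, 404 − p = 6p + 152 gives 7p = 252, so p* = €36 and q* = 368.
With the tax collected from consumers, demand (in seller-price terms) shifts: qd = 404 − (p + 17.5).
Solving gives q = 353 with consumers paying €51 and producers receiving €33.5 (the €17.5 wedge).
Burden on consumers: €15; on producers: €2.5. (They sum to €17.5.)
The less price-elastic side of the market bears the larger share of a per-unit tax.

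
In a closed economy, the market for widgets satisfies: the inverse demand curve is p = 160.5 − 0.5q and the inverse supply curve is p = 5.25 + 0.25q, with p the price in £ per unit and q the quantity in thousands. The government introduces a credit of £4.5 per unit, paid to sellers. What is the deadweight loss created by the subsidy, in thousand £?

Inverting to q(p) form: qd = 321 − 2p; qs = 4p − 21.
Without the subsidy, 321 − 2p = 4p − 21 gives 6p = 342, so p* = £57 and q* = 207.
With a per-unit subsidy paid to sellers, each receives p + 4.5 per unit sold, so supply becomes qs = 4(p + 4.5) − 21.
New equilibrium: buyers pay £54, sellers receive £58.5, q = 213. (Wedge: pb − ps = −4.5.)
Quantity rises by |ΔQ| = |207 − 213| = 6.
DWL = ½ · t · |ΔQ| = ½ · 4.5 · 6 = £13.5.

Deadweight loss = £13.5 thousand.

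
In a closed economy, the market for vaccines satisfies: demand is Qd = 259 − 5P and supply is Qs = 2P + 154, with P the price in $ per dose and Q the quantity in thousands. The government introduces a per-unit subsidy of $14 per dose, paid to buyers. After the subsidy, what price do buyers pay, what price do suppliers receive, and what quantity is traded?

Buyers pay $11; suppliers receive $25; quantity = 204.

Before the subsidy: set 259 − 5P = 2P + 154 → P* = $15, Q* = 184.
With a per-unit subsidy paid to buyers, each effectively pays P − 14, so demand becomes Qd = 259 − 5(P − 14).
Solving gives Q = 204 with buyers paying $11 and suppliers receiving $25 (the $14 wedge).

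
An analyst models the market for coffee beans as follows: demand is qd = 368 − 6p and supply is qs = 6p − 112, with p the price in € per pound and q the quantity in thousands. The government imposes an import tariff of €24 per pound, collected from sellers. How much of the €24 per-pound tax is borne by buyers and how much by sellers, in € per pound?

Buyers bear €12 per pound; sellers bear €12 per pound.

Before the tax: set 368 − 6p = 6p − 112 → p* = €40, q* = 128.
With the tax collected from sellers, supply shifts: qs = 6(p − 24) − 112.
New equilibrium: buyers pay €52, sellers receive €28, q = 56. (Wedge: pb − ps = 24.)
Burden on buyers: €12; on sellers: €12. (They sum to €24.)
The less price-elastic side of the market bears the larger share of a per-unit tax.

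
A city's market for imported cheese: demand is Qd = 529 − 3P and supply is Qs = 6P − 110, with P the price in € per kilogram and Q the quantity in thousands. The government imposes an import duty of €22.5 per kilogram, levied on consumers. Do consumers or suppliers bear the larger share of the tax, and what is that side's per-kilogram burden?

Consumers bear the larger share: €15 per kilogram.

Before the tax: set 529 − 3P = 6P − 110 → P* = €71, Q* = 316.
With the tax collected from consumers, demand (in seller-price terms) shifts: Qd = 529 − 3(P + 22.5).
New equilibrium: consumers pay €86, suppliers receive €63.5, Q = 271. (Wedge: Pb − Ps = 22.5.)
Per-kilogram burden: consumers €15, suppliers €7.5.
Consumers take the larger share because demand is less price-elastic here (demand slope 3 vs supply slope 6).
The less price-elastic side of the market bears the larger share of a per-unit tax.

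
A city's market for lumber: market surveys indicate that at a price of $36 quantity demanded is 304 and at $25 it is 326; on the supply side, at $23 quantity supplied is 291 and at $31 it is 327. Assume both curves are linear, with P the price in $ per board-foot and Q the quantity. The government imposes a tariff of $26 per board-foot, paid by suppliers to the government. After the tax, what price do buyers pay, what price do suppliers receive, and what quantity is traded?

Buyers pay $47; suppliers receive $21; quantity = 282.

Demand slope: (326 − 304)/(25 − 36) = -2, so Qd = 376 − 2P.
Supply slope: (327 − 291)/(31 − 23) = 4.5, so Qs = 4.5P + 187.5.
Without the tax, 376 − 2P = 4.5P + 187.5 gives 6.5P = 188.5, so P* = $29 and Q* = 318.
With the tax collected from suppliers, supply shifts: Qs = 4.5(P − 26) + 187.5.
Solving gives Q = 282 with buyers paying $47 and suppliers receiving $21 (the $26 wedge).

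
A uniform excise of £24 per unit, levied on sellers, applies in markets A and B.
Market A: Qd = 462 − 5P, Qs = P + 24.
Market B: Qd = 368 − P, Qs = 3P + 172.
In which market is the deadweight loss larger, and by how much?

Market A, by £24.

Market A: pre-tax P* = £73, Q* = 97; post-tax Q = 77; deadweight loss = £240.
Market B: pre-tax P* = £49, Q* = 319; post-tax Q = 301; deadweight loss = £216.
Difference: £240 vs £216 → market A is larger by £24.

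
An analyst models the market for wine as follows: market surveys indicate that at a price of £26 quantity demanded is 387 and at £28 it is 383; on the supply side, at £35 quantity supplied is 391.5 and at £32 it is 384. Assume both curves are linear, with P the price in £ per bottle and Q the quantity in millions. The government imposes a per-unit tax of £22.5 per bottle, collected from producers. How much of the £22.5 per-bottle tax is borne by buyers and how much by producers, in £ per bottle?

Buyers bear £12.5 per bottle; producers bear £10 per bottle.

Demand slope: (383 − 387)/(28 − 26) = -2, so Qd = 439 − 2P.
Supply slope: (384 − 391.5)/(32 − 35) = 2.5, so Qs = 2.5P + 304.
Without the tax, 439 − 2P = 2.5P + 304 gives 4.5P = 135, so P* = £30 and Q* = 379.
With the tax collected from producers, supply shifts: Qs = 2.5(P − 22.5) + 304.
New equilibrium: buyers pay £42.5, producers receive £20, Q = 354. (Wedge: Pb − Ps = 22.5.)
Burden on buyers: £12.5; on producers: £10. (They sum to £22.5.)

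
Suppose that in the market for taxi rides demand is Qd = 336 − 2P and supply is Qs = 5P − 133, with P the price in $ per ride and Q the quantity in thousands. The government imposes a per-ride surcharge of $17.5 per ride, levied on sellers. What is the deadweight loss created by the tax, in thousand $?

Without the tax, 336 − 2P = 5P − 133 gives 7P = 469, so P* = $67 and Q* = 202.
With the tax collected from sellers, supply shifts: Qs = 5(P − 17.5) − 133.
New equilibrium: buyers pay $79.5, sellers receive $62, Q = 177. (Wedge: Pb − Ps = 17.5.)
Quantity falls by |ΔQ| = |202 − 177| = 25.
DWL = ½ · t · |ΔQ| = ½ · 17.5 · 25 = $218.75.

Deadweight loss = $218.75 thousand.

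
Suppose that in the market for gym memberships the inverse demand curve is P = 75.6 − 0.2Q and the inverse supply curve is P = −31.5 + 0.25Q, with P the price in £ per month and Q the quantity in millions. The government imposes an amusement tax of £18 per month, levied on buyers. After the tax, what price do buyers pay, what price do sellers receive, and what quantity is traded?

Rewrite in direct form: Qd = 378 − 5P and Qs = 4P + 126.
Without the tax, 378 − 5P = 4P + 126 gives 9P = 252, so P* = £28 and Q* = 238.
With the tax collected from buyers, demand (in seller-price terms) shifts: Qd = 378 − 5(P + 18).
Solving gives Q = 198 with buyers paying £36 and sellers receiving £18 (the £18 wedge).
The less price-elastic side of the market bears the larger share of a per-unit tax.

Buyers pay £36; sellers receive £18; quantity = 198.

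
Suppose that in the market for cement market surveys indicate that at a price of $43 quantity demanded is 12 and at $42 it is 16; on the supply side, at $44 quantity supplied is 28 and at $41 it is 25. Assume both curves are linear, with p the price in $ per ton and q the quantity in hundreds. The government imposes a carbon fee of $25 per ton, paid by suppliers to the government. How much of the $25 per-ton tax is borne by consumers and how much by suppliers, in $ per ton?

Demand slope: (16 − 12)/(42 − 43) = -4, so qd = 184 − 4p.
Supply slope: (25 − 28)/(41 − 44) = 1, so qs = p − 16.
Without the tax, 184 − 4p = p − 16 gives 5p = 200, so p* = $40 and q* = 24.
With the tax collected from suppliers, supply shifts: qs = (p − 25) − 16.
New equilibrium: consumers pay $45, suppliers receive $20, q = 4. (Wedge: pb − ps = 25.)
Burden on consumers: $5; on suppliers: $20. (They sum to $25.)
The less price-elastic side of the market bears the larger share of a per-unit tax.

Consumers bear $5 per ton; suppliers bear $20 per ton.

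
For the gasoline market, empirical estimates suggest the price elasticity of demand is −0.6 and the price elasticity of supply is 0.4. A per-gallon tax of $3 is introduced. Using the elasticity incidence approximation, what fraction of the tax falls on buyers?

Buyers' share ≈ 0.4.

Incidence ratio: buyers' share ≈ εs / (εs + |εd|) = 0.4 / (0.4 + 0.6) = 0.4.
Supply is the less elastic side, so buyers bear the smaller share.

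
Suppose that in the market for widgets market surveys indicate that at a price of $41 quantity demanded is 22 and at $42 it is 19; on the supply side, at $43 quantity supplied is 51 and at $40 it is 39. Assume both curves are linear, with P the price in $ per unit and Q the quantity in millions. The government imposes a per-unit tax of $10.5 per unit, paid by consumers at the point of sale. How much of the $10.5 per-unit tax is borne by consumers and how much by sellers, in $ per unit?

Demand slope: (19 − 22)/(42 − 41) = -3, so Qd = 145 − 3P.
Supply slope: (39 − 51)/(40 − 43) = 4, so Qs = 4P − 121.
Without the tax, 145 − 3P = 4P − 121 gives 7P = 266, so P* = $38 and Q* = 31.
With the tax collected from consumers, demand (in seller-price terms) shifts: Qd = 145 − 3(P + 10.5).
Solving gives Q = 13 with consumers paying $44 and sellers receiving $33.5 (the $10.5 wedge).
Burden on consumers: $6; on sellers: $4.5. (They sum to $10.5.)

Consumers bear $6 per unit; sellers bear $4.5 per unit.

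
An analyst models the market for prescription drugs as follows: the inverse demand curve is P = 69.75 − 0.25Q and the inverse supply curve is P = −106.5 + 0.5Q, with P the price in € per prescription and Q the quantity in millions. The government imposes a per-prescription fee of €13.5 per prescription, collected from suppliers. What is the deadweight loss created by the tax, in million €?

Inverting to Q(P) form: Qd = 279 − 4P; Qs = 2P + 213.
Before the tax: set 279 − 4P = 2P + 213 → P* = €11, Q* = 235.
With the tax collected from suppliers, supply shifts: Qs = 2(P − 13.5) + 213.
New equilibrium: buyers pay €15.5, suppliers receive €2, Q = 217. (Wedge: Pb − Ps = 13.5.)
Quantity falls by |ΔQ| = |235 − 217| = 18.
DWL = ½ · t · |ΔQ| = ½ · 13.5 · 18 = €121.5.

Deadweight loss = €121.5 million.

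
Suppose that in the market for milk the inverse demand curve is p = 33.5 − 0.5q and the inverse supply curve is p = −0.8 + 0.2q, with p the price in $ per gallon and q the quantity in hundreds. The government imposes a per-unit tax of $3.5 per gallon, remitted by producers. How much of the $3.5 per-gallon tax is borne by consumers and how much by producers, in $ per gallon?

Inverting to q(p) form: qd = 67 − 2p; qs = 5p + 4.
Before the tax: set 67 − 2p = 5p + 4 → p* = $9, q* = 49.
With the tax collected from producers, supply shifts: qs = 5(p − 3.5) + 4.
New equilibrium: consumers pay $11.5, producers receive $8, q = 44. (Wedge: pb − ps = 3.5.)
Burden on consumers: $2.5; on producers: $1. (They sum to $3.5.)
The less price-elastic side of the market bears the larger share of a per-unit tax.

Consumers bear $2.5 per gallon; producers bear $1 per gallon.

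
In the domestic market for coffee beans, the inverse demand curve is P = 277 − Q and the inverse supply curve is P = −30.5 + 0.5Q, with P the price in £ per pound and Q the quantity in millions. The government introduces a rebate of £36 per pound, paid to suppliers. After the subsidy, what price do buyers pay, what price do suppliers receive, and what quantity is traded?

Buyers pay £48; suppliers receive £84; quantity = 229.

Inverting to Q(P) form: Qd = 277 − P; Qs = 2P + 61.
Before the subsidy: set 277 − P = 2P + 61 → P* = £72, Q* = 205.
With a per-unit subsidy paid to suppliers, each receives P + 36 per unit sold, so supply becomes Qs = 2(P + 36) + 61.
New equilibrium: buyers pay £48, suppliers receive £84, Q = 229. (Wedge: Pb − Ps = −36.)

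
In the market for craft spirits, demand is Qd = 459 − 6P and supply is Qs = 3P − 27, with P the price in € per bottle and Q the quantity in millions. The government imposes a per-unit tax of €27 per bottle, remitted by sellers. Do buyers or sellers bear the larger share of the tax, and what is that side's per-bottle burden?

Without the tax, 459 − 6P = 3P − 27 gives 9P = 486, so P* = €54 and Q* = 135.
With the tax collected from sellers, supply shifts: Qs = 3(P − 27) − 27.
Solving gives Q = 81 with buyers paying €63 and sellers receiving €36 (the €27 wedge).
Per-bottle burden: buyers €9, sellers €18.
Sellers take the larger share because supply is less price-elastic here (demand slope 6 vs supply slope 3).

Sellers bear the larger share: €18 per bottle.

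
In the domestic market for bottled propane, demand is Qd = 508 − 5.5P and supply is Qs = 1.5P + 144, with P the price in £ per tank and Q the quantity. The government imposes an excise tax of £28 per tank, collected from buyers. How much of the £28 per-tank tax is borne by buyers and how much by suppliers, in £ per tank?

Before the tax: set 508 − 5.5P = 1.5P + 144 → P* = £52, Q* = 222.
With the tax collected from buyers, demand (in seller-price terms) shifts: Qd = 508 − 5.5(P + 28).
Solving gives Q = 189 with buyers paying £58 and suppliers receiving £30 (the £28 wedge).
Burden on buyers: £6; on suppliers: £22. (They sum to £28.)
The less price-elastic side of the market bears the larger share of a per-unit tax.

Buyers bear £6 per tank; suppliers bear £22 per tank.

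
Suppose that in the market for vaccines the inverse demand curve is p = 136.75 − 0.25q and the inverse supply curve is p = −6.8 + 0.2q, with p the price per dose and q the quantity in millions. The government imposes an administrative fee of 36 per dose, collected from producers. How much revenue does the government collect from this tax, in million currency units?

Tax revenue = 8604 million.

Rewrite in direct form: qd = 547 − 4p and qs = 5p + 34.
Before the tax: set 547 − 4p = 5p + 34 → p* = 57, q* = 319.
With the tax collected from producers, supply shifts: qs = 5(p − 36) + 34.
Solving gives q = 239 with consumers paying 77 and producers receiving 41 (the 36 wedge).
Revenue = t · Q = 36 · 239 = 8604.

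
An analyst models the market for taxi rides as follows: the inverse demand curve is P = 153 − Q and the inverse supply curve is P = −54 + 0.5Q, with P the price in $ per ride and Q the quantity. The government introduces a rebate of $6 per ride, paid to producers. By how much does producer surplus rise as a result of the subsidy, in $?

Inverting to Q(P) form: Qd = 153 − P; Qs = 2P + 108.
Before the subsidy: set 153 − P = 2P + 108 → P* = $15, Q* = 138.
With a per-unit subsidy paid to producers, each receives P + 6 per unit sold, so supply becomes Qs = 2(P + 6) + 108.
New equilibrium: buyers pay $11, producers receive $17, Q = 142. (Wedge: Pb − Ps = −6.)
ΔPS is the trapezoid between Q = 142 and Q = 138 of height $2: ½ · (138 + 142) · 2 = $280.

Producer surplus rises by $280.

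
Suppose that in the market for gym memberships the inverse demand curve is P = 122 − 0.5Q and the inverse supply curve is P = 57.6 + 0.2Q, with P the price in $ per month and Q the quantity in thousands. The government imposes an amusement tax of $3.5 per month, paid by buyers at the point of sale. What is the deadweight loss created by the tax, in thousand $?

Deadweight loss = $8.75 thousand.

Inverting to Q(P) form: Qd = 244 − 2P; Qs = 5P − 288.
Before the tax: set 244 − 2P = 5P − 288 → P* = $76, Q* = 92.
With the tax collected from buyers, demand (in seller-price terms) shifts: Qd = 244 − 2(P + 3.5).
Solving gives Q = 87 with buyers paying $78.5 and producers receiving $75 (the $3.5 wedge).
Quantity falls by |ΔQ| = |92 − 87| = 5.
DWL = ½ · t · |ΔQ| = ½ · 3.5 · 5 = $8.75.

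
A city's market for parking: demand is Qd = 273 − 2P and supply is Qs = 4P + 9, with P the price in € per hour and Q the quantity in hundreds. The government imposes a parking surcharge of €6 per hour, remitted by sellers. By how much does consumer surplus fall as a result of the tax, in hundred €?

Without the tax, 273 − 2P = 4P + 9 gives 6P = 264, so P* = €44 and Q* = 185.
With the tax collected from sellers, supply shifts: Qs = 4(P − 6) + 9.
Solving gives Q = 177 with buyers paying €48 and sellers receiving €42 (the €6 wedge).
ΔCS is the trapezoid between Q = 177 and Q = 185 of height €4: ½ · (185 + 177) · 4 = €724.

Consumer surplus falls by €724 hundred.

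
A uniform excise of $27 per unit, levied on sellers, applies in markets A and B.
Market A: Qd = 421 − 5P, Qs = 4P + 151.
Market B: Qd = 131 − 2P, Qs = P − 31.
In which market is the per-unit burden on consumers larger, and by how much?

Market A: pre-tax P* = $30, Q* = 271; post-tax Q = 211; per-unit burden on consumers = $12.
Market B: pre-tax P* = $54, Q* = 23; post-tax Q = 5; per-unit burden on consumers = $9.
Difference: $12 vs $9 → market A is larger by $3.

Market A, by $3.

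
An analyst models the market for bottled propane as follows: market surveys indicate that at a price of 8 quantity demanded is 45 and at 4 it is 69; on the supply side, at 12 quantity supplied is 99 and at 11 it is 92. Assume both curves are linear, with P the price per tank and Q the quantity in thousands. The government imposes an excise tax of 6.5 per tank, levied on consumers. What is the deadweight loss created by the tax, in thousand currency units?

Demand slope: (69 − 45)/(4 − 8) = -6, so Qd = 93 − 6P.
Supply slope: (92 − 99)/(11 − 12) = 7, so Qs = 7P + 15.
Without the tax, 93 − 6P = 7P + 15 gives 13P = 78, so P* = 6 and Q* = 57.
With the tax collected from consumers, demand (in seller-price terms) shifts: Qd = 93 − 6(P + 6.5).
Solving gives Q = 36 with consumers paying 9.5 and suppliers receiving 3 (the 6.5 wedge).
Quantity falls by |ΔQ| = |57 − 36| = 21.
DWL = ½ · t · |ΔQ| = ½ · 6.5 · 21 = 68.25.

Deadweight loss = 68.25 thousand.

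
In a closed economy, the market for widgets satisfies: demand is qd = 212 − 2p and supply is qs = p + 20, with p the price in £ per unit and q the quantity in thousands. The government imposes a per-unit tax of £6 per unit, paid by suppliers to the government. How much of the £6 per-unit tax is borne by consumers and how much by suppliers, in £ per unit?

Before the tax: set 212 − 2p = p + 20 → p* = £64, q* = 84.
With the tax collected from suppliers, supply shifts: qs = (p − 6) + 20.
Solving gives q = 80 with consumers paying £66 and suppliers receiving £60 (the £6 wedge).
Burden on consumers: £2; on suppliers: £4. (They sum to £6.)

Consumers bear £2 per unit; suppliers bear £4 per unit.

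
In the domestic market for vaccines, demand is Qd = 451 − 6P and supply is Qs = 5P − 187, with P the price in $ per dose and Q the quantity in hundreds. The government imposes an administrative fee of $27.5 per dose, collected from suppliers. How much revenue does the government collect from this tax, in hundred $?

Without the tax, 451 − 6P = 5P − 187 gives 11P = 638, so P* = $58 and Q* = 103.
With the tax collected from suppliers, supply shifts: Qs = 5(P − 27.5) − 187.
Solving gives Q = 28 with consumers paying $70.5 and suppliers receiving $43 (the $27.5 wedge).
Revenue = t · Q = 27.5 · 28 = $770.

Tax revenue = $770 hundred.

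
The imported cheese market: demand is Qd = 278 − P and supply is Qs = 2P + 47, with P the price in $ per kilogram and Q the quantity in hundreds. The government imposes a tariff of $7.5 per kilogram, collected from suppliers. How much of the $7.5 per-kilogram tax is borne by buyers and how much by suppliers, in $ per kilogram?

Buyers bear $5 per kilogram; suppliers bear $2.5 per kilogram.

Without the tax, 278 − P = 2P + 47 gives 3P = 231, so P* = $77 and Q* = 201.
With the tax collected from suppliers, supply shifts: Qs = 2(P − 7.5) + 47.
Solving gives Q = 196 with buyers paying $82 and suppliers receiving $74.5 (the $7.5 wedge).
Burden on buyers: $5; on suppliers: $2.5. (They sum to $7.5.)
The less price-elastic side of the market bears the larger share of a per-unit tax.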